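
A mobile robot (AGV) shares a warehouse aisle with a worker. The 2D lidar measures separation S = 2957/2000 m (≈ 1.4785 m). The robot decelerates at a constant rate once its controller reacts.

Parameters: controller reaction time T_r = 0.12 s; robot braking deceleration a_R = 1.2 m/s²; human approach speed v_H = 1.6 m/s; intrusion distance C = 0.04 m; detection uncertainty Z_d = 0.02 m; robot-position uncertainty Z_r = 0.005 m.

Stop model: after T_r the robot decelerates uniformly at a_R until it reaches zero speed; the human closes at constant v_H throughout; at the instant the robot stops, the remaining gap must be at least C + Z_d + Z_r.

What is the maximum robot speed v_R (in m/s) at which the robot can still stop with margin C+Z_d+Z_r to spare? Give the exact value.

at the boundary: (5/12)·v² + (109/75)·v + (-2443/2000) = 0
  disc = (109/75)² − 4·(5/12)·(-2443/2000) = 373321/90000 ; √disc = 611/300
  v_R = (−(109/75) + 611/300) / (2·(5/12)) = 7/10 m/s
check:
T_s = v_R/a_R = (7/10)/(6/5) = 0.5833 s
reaction-phase robot travel = 0.7000·0.1200 = 0.0840 m
robot covers 0.7000·0.5833 − ½·1.2000·0.5833² = 0.2042 m while stopping
human over T_r+T_s: 1.6000·(0.1200+0.5833) = 1.1253 m
margins: 0.0400+0.0200+0.0050 = 0.0650 m
sum ≈ 0.0840+0.2042+1.1253+0.0650 ≈ 1.4785 m = S ✓

v_R_max = 7/10 m/s = 0.7000 m/s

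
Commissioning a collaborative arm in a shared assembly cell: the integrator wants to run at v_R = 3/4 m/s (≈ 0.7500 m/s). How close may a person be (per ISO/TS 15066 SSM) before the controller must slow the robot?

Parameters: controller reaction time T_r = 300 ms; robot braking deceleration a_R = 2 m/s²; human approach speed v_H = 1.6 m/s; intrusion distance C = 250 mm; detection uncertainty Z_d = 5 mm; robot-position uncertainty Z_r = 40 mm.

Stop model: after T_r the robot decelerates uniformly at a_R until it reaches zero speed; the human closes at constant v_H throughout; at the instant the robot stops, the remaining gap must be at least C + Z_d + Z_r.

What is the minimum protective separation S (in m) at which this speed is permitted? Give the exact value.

S_min = 557/320 m = 1.7406 m

braking lasts T_s = (3/4)/2 = 0.3750 s
robot in T_r: 0.7500·0.3000 = 0.2250 m
robot covers 0.7500·0.3750 − ½·2.0000·0.3750² = 0.1406 m while stopping
person approaches 1.6000·(0.3000+0.3750) = 1.0800 m
C+Z_d+Z_r = 0.2500+0.0050+0.0400 = 0.2950 m
S_min ≈ 0.2250+0.1406+1.0800+0.2950  ⇒  S_min = 557/320 m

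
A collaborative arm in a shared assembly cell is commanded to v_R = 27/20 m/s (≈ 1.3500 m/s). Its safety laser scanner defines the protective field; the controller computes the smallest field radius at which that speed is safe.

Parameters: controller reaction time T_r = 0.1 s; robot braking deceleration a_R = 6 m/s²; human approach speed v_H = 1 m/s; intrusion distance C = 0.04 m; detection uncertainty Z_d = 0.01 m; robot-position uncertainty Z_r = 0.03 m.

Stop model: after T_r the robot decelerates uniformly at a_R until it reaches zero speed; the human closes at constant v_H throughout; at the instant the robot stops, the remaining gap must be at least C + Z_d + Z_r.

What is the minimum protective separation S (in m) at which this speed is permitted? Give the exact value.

S_min = 1107/1600 m = 0.6919 m

T_s = v_R/a_R = (27/20)/6 = 0.2250 s
robot in T_r: 1.3500·0.1000 = 0.1350 m
braking distance = 1.3500²/(2·6.0000) = 0.1519 m
human closes 1.0000·0.3250 = 0.3250 m
C+Z_d+Z_r = 0.0400+0.0100+0.0300 = 0.0800 m
S_min ≈ 0.1350+0.1519+0.3250+0.0800  ⇒  S_min = 1107/1600 m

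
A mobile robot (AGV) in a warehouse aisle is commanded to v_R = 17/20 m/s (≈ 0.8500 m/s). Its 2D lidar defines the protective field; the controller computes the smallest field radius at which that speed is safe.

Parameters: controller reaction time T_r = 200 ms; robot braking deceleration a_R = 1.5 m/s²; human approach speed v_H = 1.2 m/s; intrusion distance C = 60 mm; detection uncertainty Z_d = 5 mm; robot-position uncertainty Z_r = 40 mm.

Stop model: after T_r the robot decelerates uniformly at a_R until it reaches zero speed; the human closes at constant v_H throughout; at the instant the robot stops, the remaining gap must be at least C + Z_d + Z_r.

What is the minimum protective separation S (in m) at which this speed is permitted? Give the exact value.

S_min = 1723/1200 m = 1.4358 m

T_s = v_R/a_R = (17/20)/(3/2) = 0.5667 s
reaction-phase robot travel = 0.8500·0.2000 = 0.1700 m
robot covers 0.8500·0.5667 − ½·1.5000·0.5667² = 0.2408 m while stopping
person approaches 1.2000·(0.2000+0.5667) = 0.9200 m
C+Z_d+Z_r = 0.0600+0.0050+0.0400 = 0.1050 m
S_min ≈ 0.1700+0.2408+0.9200+0.1050  ⇒  S_min = 1723/1200 m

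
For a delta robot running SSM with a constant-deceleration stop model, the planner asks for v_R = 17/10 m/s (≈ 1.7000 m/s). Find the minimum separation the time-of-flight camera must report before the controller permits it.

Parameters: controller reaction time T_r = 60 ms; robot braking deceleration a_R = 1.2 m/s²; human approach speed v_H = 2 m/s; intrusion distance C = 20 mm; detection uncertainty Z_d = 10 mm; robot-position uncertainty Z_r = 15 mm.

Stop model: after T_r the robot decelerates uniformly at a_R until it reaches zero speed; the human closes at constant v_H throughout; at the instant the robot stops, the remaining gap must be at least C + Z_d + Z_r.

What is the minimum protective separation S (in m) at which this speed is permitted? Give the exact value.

S_min = 8609/2000 m = 4.3045 m

T_s = v_R/a_R = (17/10)/(6/5) = 1.4167 s
robot covers v_R·T_r = 1.7000·0.0600 = 0.1020 m before braking
braking distance = 1.7000²/(2·1.2000) = 1.2042 m
person approaches 2.0000·(0.0600+1.4167) = 2.9533 m
residual clearance needed = 0.0200+0.0100+0.0150 = 0.0450 m
S_min ≈ 0.1020+1.2042+2.9533+0.0450  ⇒  S_min = 8609/2000 m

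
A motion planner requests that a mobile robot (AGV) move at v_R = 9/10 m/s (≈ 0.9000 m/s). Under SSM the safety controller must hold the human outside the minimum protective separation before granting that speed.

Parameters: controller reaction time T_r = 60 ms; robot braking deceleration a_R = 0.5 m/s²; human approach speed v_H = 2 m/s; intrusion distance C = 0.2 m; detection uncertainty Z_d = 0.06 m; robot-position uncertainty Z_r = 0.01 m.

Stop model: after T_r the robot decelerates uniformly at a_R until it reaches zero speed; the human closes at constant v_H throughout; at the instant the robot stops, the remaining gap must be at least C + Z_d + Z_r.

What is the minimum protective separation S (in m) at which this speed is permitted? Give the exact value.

S_min = 2427/500 m = 4.8540 m

braking lasts T_s = (9/10)/(1/2) = 1.8000 s
robot covers v_R·T_r = 0.9000·0.0600 = 0.0540 m before braking
robot under decel: 0.9000²/(2·0.5000) = 0.8100 m
human over T_r+T_s: 2.0000·(0.0600+1.8000) = 3.7200 m
residual clearance needed = 0.2000+0.0600+0.0100 = 0.2700 m
S_min ≈ 0.0540+0.8100+3.7200+0.2700  ⇒  S_min = 2427/500 m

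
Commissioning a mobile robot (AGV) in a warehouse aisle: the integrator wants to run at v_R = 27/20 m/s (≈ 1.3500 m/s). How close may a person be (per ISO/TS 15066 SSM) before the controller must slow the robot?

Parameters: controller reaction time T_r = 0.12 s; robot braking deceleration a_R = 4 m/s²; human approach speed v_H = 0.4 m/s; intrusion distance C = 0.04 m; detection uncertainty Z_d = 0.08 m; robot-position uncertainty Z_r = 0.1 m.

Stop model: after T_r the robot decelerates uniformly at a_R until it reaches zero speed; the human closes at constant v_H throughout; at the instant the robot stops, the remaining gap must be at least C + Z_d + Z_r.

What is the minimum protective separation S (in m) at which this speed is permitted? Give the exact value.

T_s = v_R/a_R = (27/20)/4 = 0.3375 s
reaction-phase robot travel = 1.3500·0.1200 = 0.1620 m
robot covers 1.3500·0.3375 − ½·4.0000·0.3375² = 0.2278 m while stopping
human closes 0.4000·0.4575 = 0.1830 m
C+Z_d+Z_r = 0.0400+0.0800+0.1000 = 0.2200 m
S_min ≈ 0.1620+0.2278+0.1830+0.2200  ⇒  S_min = 2537/3200 m

S_min = 2537/3200 m = 0.7928 m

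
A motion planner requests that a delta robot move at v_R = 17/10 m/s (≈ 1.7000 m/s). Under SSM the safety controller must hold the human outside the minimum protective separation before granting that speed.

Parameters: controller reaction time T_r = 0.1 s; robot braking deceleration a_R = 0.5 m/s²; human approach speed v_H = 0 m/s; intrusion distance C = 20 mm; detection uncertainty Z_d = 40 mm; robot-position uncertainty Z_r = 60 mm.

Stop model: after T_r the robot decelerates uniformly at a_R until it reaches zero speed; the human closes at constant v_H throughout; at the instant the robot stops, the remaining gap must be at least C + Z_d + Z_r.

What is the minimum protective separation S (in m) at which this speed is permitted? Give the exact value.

stop time T_s = (17/10)/(1/2) = 3.4000 s
robot covers v_R·T_r = 1.7000·0.1000 = 0.1700 m before braking
robot covers 1.7000·3.4000 − ½·0.5000·3.4000² = 2.8900 m while stopping
human over T_r+T_s: 0.0000·(0.1000+3.4000) = 0.0000 m
C+Z_d+Z_r = 0.0200+0.0400+0.0600 = 0.1200 m
S_min ≈ 0.1700+2.8900+0.0000+0.1200  ⇒  S_min = 159/50 m

S_min = 159/50 m = 3.1800 m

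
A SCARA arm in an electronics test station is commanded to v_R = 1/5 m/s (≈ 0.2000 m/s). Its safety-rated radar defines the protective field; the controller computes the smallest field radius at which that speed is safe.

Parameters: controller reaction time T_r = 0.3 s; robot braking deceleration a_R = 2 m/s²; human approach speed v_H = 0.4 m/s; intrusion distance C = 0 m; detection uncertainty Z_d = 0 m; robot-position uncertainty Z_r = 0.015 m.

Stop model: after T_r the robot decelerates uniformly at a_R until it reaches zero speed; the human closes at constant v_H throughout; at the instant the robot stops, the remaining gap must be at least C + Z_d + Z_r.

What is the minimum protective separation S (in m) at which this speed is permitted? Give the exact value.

S_min = 49/200 m = 0.2450 m

T_s = v_R/a_R = (1/5)/2 = 0.1000 s
robot in T_r: 0.2000·0.3000 = 0.0600 m
robot under decel: 0.2000²/(2·2.0000) = 0.0100 m
human closes 0.4000·0.4000 = 0.1600 m
C+Z_d+Z_r = 0.0000+0.0000+0.0150 = 0.0150 m
S_min ≈ 0.0600+0.0100+0.1600+0.0150  ⇒  S_min = 49/200 m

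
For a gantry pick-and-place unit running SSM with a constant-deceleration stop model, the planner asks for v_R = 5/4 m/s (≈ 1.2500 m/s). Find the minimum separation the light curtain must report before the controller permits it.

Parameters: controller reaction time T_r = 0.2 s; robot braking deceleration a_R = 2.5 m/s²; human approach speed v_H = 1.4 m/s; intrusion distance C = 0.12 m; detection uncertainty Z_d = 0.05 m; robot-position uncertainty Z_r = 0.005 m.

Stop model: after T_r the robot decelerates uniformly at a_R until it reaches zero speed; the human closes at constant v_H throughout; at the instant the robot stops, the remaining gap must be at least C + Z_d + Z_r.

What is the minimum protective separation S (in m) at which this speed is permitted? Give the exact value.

S_min = 687/400 m = 1.7175 m

stop time T_s = (5/4)/(5/2) = 0.5000 s
reaction-phase robot travel = 1.2500·0.2000 = 0.2500 m
robot under decel: 1.2500²/(2·2.5000) = 0.3125 m
human over T_r+T_s: 1.4000·(0.2000+0.5000) = 0.9800 m
margins: 0.1200+0.0500+0.0050 = 0.1750 m
S_min ≈ 0.2500+0.3125+0.9800+0.1750  ⇒  S_min = 687/400 m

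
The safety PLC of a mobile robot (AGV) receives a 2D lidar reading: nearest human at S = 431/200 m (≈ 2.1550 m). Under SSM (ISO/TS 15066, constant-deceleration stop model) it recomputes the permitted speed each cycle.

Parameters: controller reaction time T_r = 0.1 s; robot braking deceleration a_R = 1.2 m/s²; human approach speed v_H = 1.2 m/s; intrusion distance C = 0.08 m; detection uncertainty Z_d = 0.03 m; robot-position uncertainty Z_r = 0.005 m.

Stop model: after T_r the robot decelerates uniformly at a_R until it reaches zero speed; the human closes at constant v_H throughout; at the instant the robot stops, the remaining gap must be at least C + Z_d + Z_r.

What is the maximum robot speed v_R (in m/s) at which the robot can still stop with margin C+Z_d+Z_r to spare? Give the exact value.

v_R_max = 6/5 m/s = 1.2000 m/s

at the boundary: (5/12)·v² + (11/10)·v + (-48/25) = 0
  disc = (11/10)² − 4·(5/12)·(-48/25) = 441/100 ; √disc = 21/10
  v_R = (−(11/10) + 21/10) / (2·(5/12)) = 6/5 m/s
check:
braking lasts T_s = (6/5)/(6/5) = 1.0000 s
robot covers v_R·T_r = 1.2000·0.1000 = 0.1200 m before braking
robot covers 1.2000·1.0000 − ½·1.2000·1.0000² = 0.6000 m while stopping
person approaches 1.2000·(0.1000+1.0000) = 1.3200 m
margins: 0.0800+0.0300+0.0050 = 0.1150 m
sum ≈ 0.1200+0.6000+1.3200+0.1150 ≈ 2.1550 m = S ✓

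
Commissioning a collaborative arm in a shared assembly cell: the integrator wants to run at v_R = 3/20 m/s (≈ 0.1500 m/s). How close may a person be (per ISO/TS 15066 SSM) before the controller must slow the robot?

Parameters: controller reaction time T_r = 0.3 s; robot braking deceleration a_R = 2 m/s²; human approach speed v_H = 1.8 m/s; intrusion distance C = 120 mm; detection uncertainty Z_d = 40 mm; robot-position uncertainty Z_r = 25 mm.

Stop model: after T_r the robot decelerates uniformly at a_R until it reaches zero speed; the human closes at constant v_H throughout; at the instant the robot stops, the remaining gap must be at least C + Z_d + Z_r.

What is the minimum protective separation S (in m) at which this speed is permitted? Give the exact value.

S_min = 1457/1600 m = 0.9106 m

braking lasts T_s = (3/20)/2 = 0.0750 s
robot covers v_R·T_r = 0.1500·0.3000 = 0.0450 m before braking
robot covers 0.1500·0.0750 − ½·2.0000·0.0750² = 0.0056 m while stopping
person approaches 1.8000·(0.3000+0.0750) = 0.6750 m
residual clearance needed = 0.1200+0.0400+0.0250 = 0.1850 m
S_min ≈ 0.0450+0.0056+0.6750+0.1850  ⇒  S_min = 1457/1600 m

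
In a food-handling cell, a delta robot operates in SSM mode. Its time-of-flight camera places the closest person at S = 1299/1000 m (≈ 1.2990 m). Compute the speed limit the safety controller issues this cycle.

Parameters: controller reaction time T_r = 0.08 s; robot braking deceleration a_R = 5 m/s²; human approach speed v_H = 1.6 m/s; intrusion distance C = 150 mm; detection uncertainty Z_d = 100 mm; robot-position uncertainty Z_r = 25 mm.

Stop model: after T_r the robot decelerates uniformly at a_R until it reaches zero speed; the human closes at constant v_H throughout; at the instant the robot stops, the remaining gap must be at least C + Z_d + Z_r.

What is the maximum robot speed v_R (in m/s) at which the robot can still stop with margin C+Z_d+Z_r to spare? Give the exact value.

at the boundary: (1/10)·v² + (2/5)·v + (-112/125) = 0
  disc = (2/5)² − 4·(1/10)·(-112/125) = 324/625 ; √disc = 18/25
  v_R = (−(2/5) + 18/25) / (2·(1/10)) = 8/5 m/s
check:
stop time T_s = (8/5)/5 = 0.3200 s
robot in T_r: 1.6000·0.0800 = 0.1280 m
robot under decel: 1.6000²/(2·5.0000) = 0.2560 m
human closes 1.6000·0.4000 = 0.6400 m
C+Z_d+Z_r = 0.1500+0.1000+0.0250 = 0.2750 m
sum ≈ 0.1280+0.2560+0.6400+0.2750 ≈ 1.2990 m = S ✓

v_R_max = 8/5 m/s = 1.6000 m/s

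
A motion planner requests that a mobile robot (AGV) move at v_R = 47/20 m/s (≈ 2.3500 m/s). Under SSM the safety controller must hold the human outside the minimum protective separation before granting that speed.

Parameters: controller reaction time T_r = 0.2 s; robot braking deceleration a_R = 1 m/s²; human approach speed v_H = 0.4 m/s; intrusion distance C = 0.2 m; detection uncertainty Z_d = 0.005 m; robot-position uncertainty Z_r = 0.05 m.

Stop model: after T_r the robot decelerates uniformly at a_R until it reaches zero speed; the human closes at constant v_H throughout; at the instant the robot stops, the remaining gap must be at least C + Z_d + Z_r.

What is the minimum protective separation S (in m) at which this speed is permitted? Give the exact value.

T_s = v_R/a_R = (47/20)/1 = 2.3500 s
reaction-phase robot travel = 2.3500·0.2000 = 0.4700 m
robot under decel: 2.3500²/(2·1.0000) = 2.7612 m
human closes 0.4000·2.5500 = 1.0200 m
residual clearance needed = 0.2000+0.0050+0.0500 = 0.2550 m
S_min ≈ 0.4700+2.7612+1.0200+0.2550  ⇒  S_min = 721/160 m

S_min = 721/160 m = 4.5062 m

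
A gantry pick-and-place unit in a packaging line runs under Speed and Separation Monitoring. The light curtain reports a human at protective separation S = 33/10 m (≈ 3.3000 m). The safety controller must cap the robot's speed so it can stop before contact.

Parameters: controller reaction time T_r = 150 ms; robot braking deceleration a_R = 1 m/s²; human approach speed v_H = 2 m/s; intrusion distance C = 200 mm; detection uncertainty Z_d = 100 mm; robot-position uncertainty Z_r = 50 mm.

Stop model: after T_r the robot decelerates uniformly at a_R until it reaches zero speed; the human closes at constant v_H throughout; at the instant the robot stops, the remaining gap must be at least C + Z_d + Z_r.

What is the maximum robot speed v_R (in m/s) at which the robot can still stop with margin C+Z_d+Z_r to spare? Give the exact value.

collect terms ⇒ (1/2)·v_R² + (43/20)·v_R + (-53/20) = 0
  disc = (43/20)² − 4·(1/2)·(-53/20) = 3969/400 ; √disc = 63/20
  v_R = (−(43/20) + 63/20) / (2·(1/2)) = 1 m/s
check:
braking lasts T_s = 1/1 = 1.0000 s
robot in T_r: 1.0000·0.1500 = 0.1500 m
robot under decel: 1.0000²/(2·1.0000) = 0.5000 m
person approaches 2.0000·(0.1500+1.0000) = 2.3000 m
residual clearance needed = 0.2000+0.1000+0.0500 = 0.3500 m
sum ≈ 0.1500+0.5000+2.3000+0.3500 ≈ 3.3000 m = S ✓

v_R_max = 1 m/s = 1.0000 m/s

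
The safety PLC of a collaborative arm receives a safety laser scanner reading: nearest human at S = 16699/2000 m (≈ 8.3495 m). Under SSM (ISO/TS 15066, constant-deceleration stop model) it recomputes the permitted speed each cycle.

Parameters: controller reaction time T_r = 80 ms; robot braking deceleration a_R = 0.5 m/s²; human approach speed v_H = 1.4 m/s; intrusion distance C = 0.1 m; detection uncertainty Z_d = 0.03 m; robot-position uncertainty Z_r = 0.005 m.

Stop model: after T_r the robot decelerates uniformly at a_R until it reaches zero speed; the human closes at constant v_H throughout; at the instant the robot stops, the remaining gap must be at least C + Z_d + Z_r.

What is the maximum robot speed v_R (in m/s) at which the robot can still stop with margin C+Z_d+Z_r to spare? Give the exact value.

collect terms ⇒ (1)·v_R² + (72/25)·v_R + (-3241/400) = 0
  disc = (72/25)² − 4·(1)·(-3241/400) = 101761/2500 ; √disc = 319/50
  v_R = (−(72/25) + 319/50) / (2·(1)) = 7/4 m/s
check:
stop time T_s = (7/4)/(1/2) = 3.5000 s
robot in T_r: 1.7500·0.0800 = 0.1400 m
robot covers 1.7500·3.5000 − ½·0.5000·3.5000² = 3.0625 m while stopping
human over T_r+T_s: 1.4000·(0.0800+3.5000) = 5.0120 m
residual clearance needed = 0.1000+0.0300+0.0050 = 0.1350 m
sum ≈ 0.1400+3.0625+5.0120+0.1350 ≈ 8.3495 m = S ✓

v_R_max = 7/4 m/s = 1.7500 m/s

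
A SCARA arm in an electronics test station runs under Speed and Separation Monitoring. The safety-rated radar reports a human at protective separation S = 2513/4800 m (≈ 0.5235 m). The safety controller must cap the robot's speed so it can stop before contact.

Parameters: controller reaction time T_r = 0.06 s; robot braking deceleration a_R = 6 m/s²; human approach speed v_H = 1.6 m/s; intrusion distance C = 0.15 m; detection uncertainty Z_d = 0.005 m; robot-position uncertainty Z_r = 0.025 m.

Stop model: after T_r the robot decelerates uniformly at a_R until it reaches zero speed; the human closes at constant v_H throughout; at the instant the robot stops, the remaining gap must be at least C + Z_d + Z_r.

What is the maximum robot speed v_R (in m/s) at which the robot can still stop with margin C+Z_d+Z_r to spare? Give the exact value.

v_R_max = 13/20 m/s = 0.6500 m/s

at the boundary: (1/12)·v² + (49/150)·v + (-5941/24000) = 0
  disc = (49/150)² − 4·(1/12)·(-5941/24000) = 7569/40000 ; √disc = 87/200
  v_R = (−(49/150) + 87/200) / (2·(1/12)) = 13/20 m/s
check:
T_s = v_R/a_R = (13/20)/6 = 0.1083 s
robot in T_r: 0.6500·0.0600 = 0.0390 m
robot under decel: 0.6500²/(2·6.0000) = 0.0352 m
human over T_r+T_s: 1.6000·(0.0600+0.1083) = 0.2693 m
margins: 0.1500+0.0050+0.0250 = 0.1800 m
sum ≈ 0.0390+0.0352+0.2693+0.1800 ≈ 0.5235 m = S ✓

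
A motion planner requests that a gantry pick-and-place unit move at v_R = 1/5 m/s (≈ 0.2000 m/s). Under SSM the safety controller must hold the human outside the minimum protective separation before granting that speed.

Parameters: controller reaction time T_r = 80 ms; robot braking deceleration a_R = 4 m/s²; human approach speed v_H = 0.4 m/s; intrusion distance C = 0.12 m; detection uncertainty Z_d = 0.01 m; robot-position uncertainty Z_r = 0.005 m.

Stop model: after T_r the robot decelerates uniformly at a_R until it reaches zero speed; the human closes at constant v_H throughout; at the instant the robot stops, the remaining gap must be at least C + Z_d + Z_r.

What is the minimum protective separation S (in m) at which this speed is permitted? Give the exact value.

braking lasts T_s = (1/5)/4 = 0.0500 s
robot covers v_R·T_r = 0.2000·0.0800 = 0.0160 m before braking
robot under decel: 0.2000²/(2·4.0000) = 0.0050 m
human over T_r+T_s: 0.4000·(0.0800+0.0500) = 0.0520 m
residual clearance needed = 0.1200+0.0100+0.0050 = 0.1350 m
S_min ≈ 0.0160+0.0050+0.0520+0.1350  ⇒  S_min = 26/125 m

S_min = 26/125 m = 0.2080 m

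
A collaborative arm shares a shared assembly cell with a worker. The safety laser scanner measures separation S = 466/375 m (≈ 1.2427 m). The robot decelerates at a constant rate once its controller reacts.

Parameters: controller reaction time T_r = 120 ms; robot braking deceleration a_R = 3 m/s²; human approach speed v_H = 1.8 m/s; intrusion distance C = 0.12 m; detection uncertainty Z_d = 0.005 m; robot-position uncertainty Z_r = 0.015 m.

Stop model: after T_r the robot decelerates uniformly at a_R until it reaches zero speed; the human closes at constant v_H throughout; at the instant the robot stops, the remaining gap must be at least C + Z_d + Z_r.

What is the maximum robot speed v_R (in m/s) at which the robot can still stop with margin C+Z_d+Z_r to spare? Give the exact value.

v_R_max = 1 m/s = 1.0000 m/s

quadratic (1/6)·v² + (18/25)·v + (-133/150) = 0
  disc = (18/25)² − 4·(1/6)·(-133/150) = 6241/5625 ; √disc = 79/75
  v_R = (−(18/25) + 79/75) / (2·(1/6)) = 1 m/s
check:
stop time T_s = 1/3 = 0.3333 s
robot in T_r: 1.0000·0.1200 = 0.1200 m
robot covers 1.0000·0.3333 − ½·3.0000·0.3333² = 0.1667 m while stopping
human closes 1.8000·0.4533 = 0.8160 m
margins: 0.1200+0.0050+0.0150 = 0.1400 m
sum ≈ 0.1200+0.1667+0.8160+0.1400 ≈ 1.2427 m = S ✓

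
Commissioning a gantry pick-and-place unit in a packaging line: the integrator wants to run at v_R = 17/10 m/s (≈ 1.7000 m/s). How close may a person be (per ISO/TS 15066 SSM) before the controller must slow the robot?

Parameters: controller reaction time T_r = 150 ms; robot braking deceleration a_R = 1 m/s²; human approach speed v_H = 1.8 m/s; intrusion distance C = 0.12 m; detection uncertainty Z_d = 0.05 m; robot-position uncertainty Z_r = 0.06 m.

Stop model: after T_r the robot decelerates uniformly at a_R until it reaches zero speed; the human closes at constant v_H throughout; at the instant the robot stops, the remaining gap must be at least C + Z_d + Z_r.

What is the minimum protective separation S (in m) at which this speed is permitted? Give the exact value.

stop time T_s = (17/10)/1 = 1.7000 s
robot covers v_R·T_r = 1.7000·0.1500 = 0.2550 m before braking
robot covers 1.7000·1.7000 − ½·1.0000·1.7000² = 1.4450 m while stopping
human over T_r+T_s: 1.8000·(0.1500+1.7000) = 3.3300 m
C+Z_d+Z_r = 0.1200+0.0500+0.0600 = 0.2300 m
S_min ≈ 0.2550+1.4450+3.3300+0.2300  ⇒  S_min = 263/50 m

S_min = 263/50 m = 5.2600 m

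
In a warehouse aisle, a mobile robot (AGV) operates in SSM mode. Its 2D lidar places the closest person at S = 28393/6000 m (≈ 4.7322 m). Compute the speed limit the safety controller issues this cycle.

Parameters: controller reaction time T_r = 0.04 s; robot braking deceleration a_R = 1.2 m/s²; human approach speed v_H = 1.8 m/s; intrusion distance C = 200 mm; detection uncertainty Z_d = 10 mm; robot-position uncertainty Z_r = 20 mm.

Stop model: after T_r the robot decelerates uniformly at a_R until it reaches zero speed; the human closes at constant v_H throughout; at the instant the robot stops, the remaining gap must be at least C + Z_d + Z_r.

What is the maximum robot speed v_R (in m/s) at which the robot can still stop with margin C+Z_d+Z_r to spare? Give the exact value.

v_R_max = 19/10 m/s = 1.9000 m/s

quadratic (5/12)·v² + (77/50)·v + (-26581/6000) = 0
  disc = (77/50)² − 4·(5/12)·(-26581/6000) = 877969/90000 ; √disc = 937/300
  v_R = (−(77/50) + 937/300) / (2·(5/12)) = 19/10 m/s
check:
T_s = v_R/a_R = (19/10)/(6/5) = 1.5833 s
robot in T_r: 1.9000·0.0400 = 0.0760 m
braking distance = 1.9000²/(2·1.2000) = 1.5042 m
person approaches 1.8000·(0.0400+1.5833) = 2.9220 m
margins: 0.2000+0.0100+0.0200 = 0.2300 m
sum ≈ 0.0760+1.5042+2.9220+0.2300 ≈ 4.7322 m = S ✓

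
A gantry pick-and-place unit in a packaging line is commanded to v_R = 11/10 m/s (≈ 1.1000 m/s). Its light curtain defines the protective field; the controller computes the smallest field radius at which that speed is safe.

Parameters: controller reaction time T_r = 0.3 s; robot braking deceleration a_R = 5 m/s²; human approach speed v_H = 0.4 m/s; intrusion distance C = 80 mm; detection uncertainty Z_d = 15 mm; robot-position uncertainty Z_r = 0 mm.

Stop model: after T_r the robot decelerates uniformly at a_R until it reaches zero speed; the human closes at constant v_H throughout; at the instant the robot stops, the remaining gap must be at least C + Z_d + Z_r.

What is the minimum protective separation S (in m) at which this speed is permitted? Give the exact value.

S_min = 377/500 m = 0.7540 m

T_s = v_R/a_R = (11/10)/5 = 0.2200 s
reaction-phase robot travel = 1.1000·0.3000 = 0.3300 m
robot under decel: 1.1000²/(2·5.0000) = 0.1210 m
human over T_r+T_s: 0.4000·(0.3000+0.2200) = 0.2080 m
C+Z_d+Z_r = 0.0800+0.0150+0.0000 = 0.0950 m
S_min ≈ 0.3300+0.1210+0.2080+0.0950  ⇒  S_min = 377/500 m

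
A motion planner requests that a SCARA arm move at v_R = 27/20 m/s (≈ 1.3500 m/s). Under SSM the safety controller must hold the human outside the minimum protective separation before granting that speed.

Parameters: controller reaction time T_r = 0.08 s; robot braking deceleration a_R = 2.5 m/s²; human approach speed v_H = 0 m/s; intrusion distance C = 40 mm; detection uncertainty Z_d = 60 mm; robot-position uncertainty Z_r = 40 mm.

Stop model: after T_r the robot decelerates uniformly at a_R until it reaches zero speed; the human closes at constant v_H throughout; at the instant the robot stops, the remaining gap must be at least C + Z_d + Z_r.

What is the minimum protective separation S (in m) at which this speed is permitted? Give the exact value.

S_min = 49/80 m = 0.6125 m

T_s = v_R/a_R = (27/20)/(5/2) = 0.5400 s
robot in T_r: 1.3500·0.0800 = 0.1080 m
robot under decel: 1.3500²/(2·2.5000) = 0.3645 m
human over T_r+T_s: 0.0000·(0.0800+0.5400) = 0.0000 m
C+Z_d+Z_r = 0.0400+0.0600+0.0400 = 0.1400 m
S_min ≈ 0.1080+0.3645+0.0000+0.1400  ⇒  S_min = 49/80 m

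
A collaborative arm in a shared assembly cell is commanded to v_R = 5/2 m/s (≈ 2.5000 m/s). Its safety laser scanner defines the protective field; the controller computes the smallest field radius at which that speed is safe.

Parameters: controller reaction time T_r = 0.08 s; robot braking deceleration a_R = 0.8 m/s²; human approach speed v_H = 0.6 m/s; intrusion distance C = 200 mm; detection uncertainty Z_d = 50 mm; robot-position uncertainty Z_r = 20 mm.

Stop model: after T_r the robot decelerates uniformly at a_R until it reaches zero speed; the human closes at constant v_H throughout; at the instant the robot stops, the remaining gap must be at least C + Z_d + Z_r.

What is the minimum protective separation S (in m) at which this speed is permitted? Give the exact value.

T_s = v_R/a_R = (5/2)/(4/5) = 3.1250 s
robot covers v_R·T_r = 2.5000·0.0800 = 0.2000 m before braking
robot under decel: 2.5000²/(2·0.8000) = 3.9062 m
human over T_r+T_s: 0.6000·(0.0800+3.1250) = 1.9230 m
residual clearance needed = 0.2000+0.0500+0.0200 = 0.2700 m
S_min ≈ 0.2000+3.9062+1.9230+0.2700  ⇒  S_min = 25197/4000 m

S_min = 25197/4000 m = 6.2992 m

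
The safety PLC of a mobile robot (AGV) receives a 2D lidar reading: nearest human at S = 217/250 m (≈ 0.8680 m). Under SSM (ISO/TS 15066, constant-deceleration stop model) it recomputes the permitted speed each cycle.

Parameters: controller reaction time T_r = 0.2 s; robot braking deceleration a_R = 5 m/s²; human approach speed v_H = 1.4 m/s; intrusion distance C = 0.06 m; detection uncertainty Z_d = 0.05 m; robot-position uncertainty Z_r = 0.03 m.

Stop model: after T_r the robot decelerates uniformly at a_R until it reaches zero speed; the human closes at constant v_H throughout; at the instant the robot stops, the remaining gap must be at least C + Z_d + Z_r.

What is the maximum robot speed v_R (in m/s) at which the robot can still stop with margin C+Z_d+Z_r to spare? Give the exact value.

at the boundary: (1/10)·v² + (12/25)·v + (-56/125) = 0
  disc = (12/25)² − 4·(1/10)·(-56/125) = 256/625 ; √disc = 16/25
  v_R = (−(12/25) + 16/25) / (2·(1/10)) = 4/5 m/s
check:
braking lasts T_s = (4/5)/5 = 0.1600 s
robot in T_r: 0.8000·0.2000 = 0.1600 m
braking distance = 0.8000²/(2·5.0000) = 0.0640 m
human over T_r+T_s: 1.4000·(0.2000+0.1600) = 0.5040 m
C+Z_d+Z_r = 0.0600+0.0500+0.0300 = 0.1400 m
sum ≈ 0.1600+0.0640+0.5040+0.1400 ≈ 0.8680 m = S ✓

v_R_max = 4/5 m/s = 0.8000 m/s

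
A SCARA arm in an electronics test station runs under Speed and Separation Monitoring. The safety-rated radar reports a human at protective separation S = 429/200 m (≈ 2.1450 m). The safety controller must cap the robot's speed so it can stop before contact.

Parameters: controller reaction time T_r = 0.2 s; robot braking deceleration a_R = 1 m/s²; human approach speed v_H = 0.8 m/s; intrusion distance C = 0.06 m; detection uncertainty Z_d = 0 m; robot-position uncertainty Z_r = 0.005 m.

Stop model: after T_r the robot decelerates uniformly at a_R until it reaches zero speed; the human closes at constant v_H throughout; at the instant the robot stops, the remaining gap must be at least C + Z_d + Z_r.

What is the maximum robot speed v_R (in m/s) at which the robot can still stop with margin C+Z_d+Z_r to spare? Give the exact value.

at the boundary: (1/2)·v² + (1)·v + (-48/25) = 0
  disc = (1)² − 4·(1/2)·(-48/25) = 121/25 ; √disc = 11/5
  v_R = (−(1) + 11/5) / (2·(1/2)) = 6/5 m/s
check:
braking lasts T_s = (6/5)/1 = 1.2000 s
robot covers v_R·T_r = 1.2000·0.2000 = 0.2400 m before braking
robot covers 1.2000·1.2000 − ½·1.0000·1.2000² = 0.7200 m while stopping
human closes 0.8000·1.4000 = 1.1200 m
C+Z_d+Z_r = 0.0600+0.0000+0.0050 = 0.0650 m
sum ≈ 0.2400+0.7200+1.1200+0.0650 ≈ 2.1450 m = S ✓

v_R_max = 6/5 m/s = 1.2000 m/s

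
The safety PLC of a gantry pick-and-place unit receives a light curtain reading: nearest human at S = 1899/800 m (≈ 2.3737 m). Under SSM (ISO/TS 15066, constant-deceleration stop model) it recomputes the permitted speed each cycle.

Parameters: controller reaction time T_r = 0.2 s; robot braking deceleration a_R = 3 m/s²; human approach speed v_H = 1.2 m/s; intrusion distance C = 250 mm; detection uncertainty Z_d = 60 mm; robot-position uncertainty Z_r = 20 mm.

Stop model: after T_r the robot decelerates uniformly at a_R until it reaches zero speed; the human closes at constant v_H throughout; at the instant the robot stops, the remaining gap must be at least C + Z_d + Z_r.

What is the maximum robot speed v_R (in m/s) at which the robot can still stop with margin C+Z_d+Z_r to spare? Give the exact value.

quadratic (1/6)·v² + (3/5)·v + (-1443/800) = 0
  disc = (3/5)² − 4·(1/6)·(-1443/800) = 25/16 ; √disc = 5/4
  v_R = (−(3/5) + 5/4) / (2·(1/6)) = 39/20 m/s
check:
stop time T_s = (39/20)/3 = 0.6500 s
robot in T_r: 1.9500·0.2000 = 0.3900 m
robot covers 1.9500·0.6500 − ½·3.0000·0.6500² = 0.6338 m while stopping
human closes 1.2000·0.8500 = 1.0200 m
C+Z_d+Z_r = 0.2500+0.0600+0.0200 = 0.3300 m
sum ≈ 0.3900+0.6338+1.0200+0.3300 ≈ 2.3737 m = S ✓

v_R_max = 39/20 m/s = 1.9500 m/s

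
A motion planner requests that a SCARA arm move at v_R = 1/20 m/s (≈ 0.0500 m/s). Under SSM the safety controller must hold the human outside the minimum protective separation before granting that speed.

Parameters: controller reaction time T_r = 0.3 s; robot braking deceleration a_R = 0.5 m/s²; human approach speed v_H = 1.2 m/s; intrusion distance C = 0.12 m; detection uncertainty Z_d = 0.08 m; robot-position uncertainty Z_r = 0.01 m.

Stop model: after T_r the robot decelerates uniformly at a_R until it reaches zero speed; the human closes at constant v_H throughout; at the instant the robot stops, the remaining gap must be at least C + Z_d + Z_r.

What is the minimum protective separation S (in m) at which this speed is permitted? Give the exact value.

T_s = v_R/a_R = (1/20)/(1/2) = 0.1000 s
robot in T_r: 0.0500·0.3000 = 0.0150 m
braking distance = 0.0500²/(2·0.5000) = 0.0025 m
human over T_r+T_s: 1.2000·(0.3000+0.1000) = 0.4800 m
residual clearance needed = 0.1200+0.0800+0.0100 = 0.2100 m
S_min ≈ 0.0150+0.0025+0.4800+0.2100  ⇒  S_min = 283/400 m

S_min = 283/400 m = 0.7075 m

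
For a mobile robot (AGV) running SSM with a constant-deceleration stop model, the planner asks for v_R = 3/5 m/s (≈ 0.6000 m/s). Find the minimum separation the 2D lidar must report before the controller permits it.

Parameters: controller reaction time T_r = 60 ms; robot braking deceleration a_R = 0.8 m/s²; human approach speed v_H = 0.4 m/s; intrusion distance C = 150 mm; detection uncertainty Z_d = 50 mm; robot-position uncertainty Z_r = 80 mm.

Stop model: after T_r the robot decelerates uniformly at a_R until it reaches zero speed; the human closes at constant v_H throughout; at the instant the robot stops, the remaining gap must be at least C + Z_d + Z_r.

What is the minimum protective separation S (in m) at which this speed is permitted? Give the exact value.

S_min = 173/200 m = 0.8650 m

T_s = v_R/a_R = (3/5)/(4/5) = 0.7500 s
robot covers v_R·T_r = 0.6000·0.0600 = 0.0360 m before braking
robot under decel: 0.6000²/(2·0.8000) = 0.2250 m
person approaches 0.4000·(0.0600+0.7500) = 0.3240 m
margins: 0.1500+0.0500+0.0800 = 0.2800 m
S_min ≈ 0.0360+0.2250+0.3240+0.2800  ⇒  S_min = 173/200 m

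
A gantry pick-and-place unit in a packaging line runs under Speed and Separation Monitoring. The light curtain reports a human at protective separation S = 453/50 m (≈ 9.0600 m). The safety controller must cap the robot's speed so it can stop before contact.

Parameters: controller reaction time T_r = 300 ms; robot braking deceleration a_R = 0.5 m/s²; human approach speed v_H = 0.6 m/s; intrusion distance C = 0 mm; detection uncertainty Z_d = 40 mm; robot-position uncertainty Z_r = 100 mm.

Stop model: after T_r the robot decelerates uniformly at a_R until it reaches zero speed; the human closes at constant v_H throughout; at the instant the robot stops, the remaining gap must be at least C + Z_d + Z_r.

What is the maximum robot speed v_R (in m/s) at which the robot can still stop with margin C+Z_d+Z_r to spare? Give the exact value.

v_R_max = 23/10 m/s = 2.3000 m/s

quadratic (1)·v² + (3/2)·v + (-437/50) = 0
  disc = (3/2)² − 4·(1)·(-437/50) = 3721/100 ; √disc = 61/10
  v_R = (−(3/2) + 61/10) / (2·(1)) = 23/10 m/s
check:
stop time T_s = (23/10)/(1/2) = 4.6000 s
robot covers v_R·T_r = 2.3000·0.3000 = 0.6900 m before braking
robot under decel: 2.3000²/(2·0.5000) = 5.2900 m
person approaches 0.6000·(0.3000+4.6000) = 2.9400 m
margins: 0.0000+0.0400+0.1000 = 0.1400 m
sum ≈ 0.6900+5.2900+2.9400+0.1400 ≈ 9.0600 m = S ✓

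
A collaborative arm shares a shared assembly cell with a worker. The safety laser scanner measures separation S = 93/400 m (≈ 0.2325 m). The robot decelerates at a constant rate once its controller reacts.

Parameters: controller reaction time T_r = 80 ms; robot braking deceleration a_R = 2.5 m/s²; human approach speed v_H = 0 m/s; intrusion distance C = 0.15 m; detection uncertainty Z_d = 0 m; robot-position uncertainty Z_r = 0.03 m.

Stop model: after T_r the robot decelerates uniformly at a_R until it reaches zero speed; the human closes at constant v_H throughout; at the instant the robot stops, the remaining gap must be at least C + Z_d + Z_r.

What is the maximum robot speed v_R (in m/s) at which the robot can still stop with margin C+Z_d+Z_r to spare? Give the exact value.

v_R_max = 7/20 m/s = 0.3500 m/s

collect terms ⇒ (1/5)·v_R² + (2/25)·v_R + (-21/400) = 0
  disc = (2/25)² − 4·(1/5)·(-21/400) = 121/2500 ; √disc = 11/50
  v_R = (−(2/25) + 11/50) / (2·(1/5)) = 7/20 m/s
check:
T_s = v_R/a_R = (7/20)/(5/2) = 0.1400 s
robot in T_r: 0.3500·0.0800 = 0.0280 m
robot under decel: 0.3500²/(2·2.5000) = 0.0245 m
person approaches 0.0000·(0.0800+0.1400) = 0.0000 m
residual clearance needed = 0.1500+0.0000+0.0300 = 0.1800 m
sum ≈ 0.0280+0.0245+0.0000+0.1800 ≈ 0.2325 m = S ✓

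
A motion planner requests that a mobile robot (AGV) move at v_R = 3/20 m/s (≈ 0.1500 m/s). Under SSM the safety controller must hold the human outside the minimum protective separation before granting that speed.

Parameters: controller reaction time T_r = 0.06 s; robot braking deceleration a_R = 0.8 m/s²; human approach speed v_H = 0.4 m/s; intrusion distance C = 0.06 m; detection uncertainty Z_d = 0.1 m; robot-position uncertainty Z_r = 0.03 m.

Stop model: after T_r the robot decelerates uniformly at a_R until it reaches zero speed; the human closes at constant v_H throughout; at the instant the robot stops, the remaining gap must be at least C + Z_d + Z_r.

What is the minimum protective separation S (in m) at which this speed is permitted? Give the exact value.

S_min = 4993/16000 m = 0.3121 m

braking lasts T_s = (3/20)/(4/5) = 0.1875 s
robot covers v_R·T_r = 0.1500·0.0600 = 0.0090 m before braking
robot covers 0.1500·0.1875 − ½·0.8000·0.1875² = 0.0141 m while stopping
person approaches 0.4000·(0.0600+0.1875) = 0.0990 m
margins: 0.0600+0.1000+0.0300 = 0.1900 m
S_min ≈ 0.0090+0.0141+0.0990+0.1900  ⇒  S_min = 4993/16000 m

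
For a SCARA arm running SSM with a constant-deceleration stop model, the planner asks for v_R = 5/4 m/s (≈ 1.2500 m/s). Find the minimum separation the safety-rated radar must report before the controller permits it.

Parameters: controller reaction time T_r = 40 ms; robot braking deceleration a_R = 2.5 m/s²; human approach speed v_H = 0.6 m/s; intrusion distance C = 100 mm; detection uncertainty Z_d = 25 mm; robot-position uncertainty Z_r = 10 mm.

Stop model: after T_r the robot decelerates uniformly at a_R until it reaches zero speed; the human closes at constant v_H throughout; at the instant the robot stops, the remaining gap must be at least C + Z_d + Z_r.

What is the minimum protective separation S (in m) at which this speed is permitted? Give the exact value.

S_min = 1643/2000 m = 0.8215 m

stop time T_s = (5/4)/(5/2) = 0.5000 s
robot covers v_R·T_r = 1.2500·0.0400 = 0.0500 m before braking
robot under decel: 1.2500²/(2·2.5000) = 0.3125 m
human over T_r+T_s: 0.6000·(0.0400+0.5000) = 0.3240 m
residual clearance needed = 0.1000+0.0250+0.0100 = 0.1350 m
S_min ≈ 0.0500+0.3125+0.3240+0.1350  ⇒  S_min = 1643/2000 m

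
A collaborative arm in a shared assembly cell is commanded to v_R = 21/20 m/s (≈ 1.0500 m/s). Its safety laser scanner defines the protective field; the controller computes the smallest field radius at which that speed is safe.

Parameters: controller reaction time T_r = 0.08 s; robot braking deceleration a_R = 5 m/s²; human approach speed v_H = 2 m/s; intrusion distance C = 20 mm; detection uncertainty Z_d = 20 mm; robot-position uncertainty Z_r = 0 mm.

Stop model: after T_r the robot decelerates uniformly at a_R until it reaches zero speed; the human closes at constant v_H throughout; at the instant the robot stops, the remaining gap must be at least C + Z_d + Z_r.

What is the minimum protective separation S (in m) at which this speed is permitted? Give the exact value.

S_min = 3257/4000 m = 0.8143 m

braking lasts T_s = (21/20)/5 = 0.2100 s
robot in T_r: 1.0500·0.0800 = 0.0840 m
braking distance = 1.0500²/(2·5.0000) = 0.1103 m
person approaches 2.0000·(0.0800+0.2100) = 0.5800 m
C+Z_d+Z_r = 0.0200+0.0200+0.0000 = 0.0400 m
S_min ≈ 0.0840+0.1103+0.5800+0.0400  ⇒  S_min = 3257/4000 m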